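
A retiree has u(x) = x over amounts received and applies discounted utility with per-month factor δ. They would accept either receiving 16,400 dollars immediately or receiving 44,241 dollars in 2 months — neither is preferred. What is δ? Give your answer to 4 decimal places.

δ ≈ 0.6088

Indifference means u(16400) = δ^2 · u(44241), so δ^2 = u(16400)/u(44241).
With u(x) = x: δ^2 = 16400/44241 = 0.37070.
Hence δ = (0.37070)^(1/2) = 0.608849.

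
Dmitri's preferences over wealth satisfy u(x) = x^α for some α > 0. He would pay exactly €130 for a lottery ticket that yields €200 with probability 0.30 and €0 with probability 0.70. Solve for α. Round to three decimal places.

The lottery's expected utility is 0.30·u(200) + 0.70·u(0) = 0.30·200^α (since u(0) = 0 for α > 0).
Indifference: 130^α = 0.30·200^α, so (130/200)^α = 0.30.
Take logs: α = ln 0.30 / ln(130/200) ≈ 2.79485.

α ≈ 2.795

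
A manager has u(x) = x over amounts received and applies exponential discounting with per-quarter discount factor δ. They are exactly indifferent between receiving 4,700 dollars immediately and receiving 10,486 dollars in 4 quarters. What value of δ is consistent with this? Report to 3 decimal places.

The payoff in 4 quarters is discounted by δ^4, so u(4700) = δ^4·u(10486) and δ^4 = u(4700)/u(10486).
With u(x) = x: δ^4 = 4700/10486 = 0.44822.
So δ = 0.44822^(1/4) ≈ 0.818.

δ ≈ 0.818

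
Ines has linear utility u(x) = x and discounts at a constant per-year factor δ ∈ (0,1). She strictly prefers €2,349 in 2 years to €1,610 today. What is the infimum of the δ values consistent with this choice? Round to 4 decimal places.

Comparing present values: 1610 < δ^2·2349.
Hence δ^2 > 1610/2349 = 0.68540, and x ↦ x^(1/2) is increasing on (0,∞).
δ > (1610/2349)^(1/2) ≈ 0.8279.

δ > 0.8279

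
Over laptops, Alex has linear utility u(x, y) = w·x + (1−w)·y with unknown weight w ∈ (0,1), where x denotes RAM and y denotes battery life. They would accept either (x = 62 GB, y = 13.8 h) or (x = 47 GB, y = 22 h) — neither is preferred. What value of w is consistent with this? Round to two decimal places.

w = 0.35

Indifference: w·62 + (1−w)·13.8 = w·47 + (1−w)·22.
w·(62−47) = (1−w)·(22−13.8), i.e. w·15 = (1−w)·8.2.
So w/(1−w) = 8.2/15 = 0.5467, giving w = 8.2/(15+8.2) = 0.35.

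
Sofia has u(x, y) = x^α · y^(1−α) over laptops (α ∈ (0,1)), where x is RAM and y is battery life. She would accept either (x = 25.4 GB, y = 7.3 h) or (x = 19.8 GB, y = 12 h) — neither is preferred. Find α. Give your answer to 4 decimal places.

The Cobb–Douglas utilities coincide, so 25.4^α·7.3^(1−α) = 19.8^α·12^(1−α).
(25.4/19.8)^α = (12/7.3)^(1−α); take logs: α·ln(25.4/19.8) = (1−α)·ln(12/7.3), i.e. α·0.2490672 = (1−α)·0.4970323.
So α/(1−α) = (0.4970323)/(0.2490672) = 1.9955751, and α = 1.9955751/2.9955751 ≈ 0.6662.

α ≈ 0.6662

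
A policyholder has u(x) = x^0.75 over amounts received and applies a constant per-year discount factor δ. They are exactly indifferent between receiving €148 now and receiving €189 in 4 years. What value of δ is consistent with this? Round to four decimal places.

δ ≈ 0.9552

The payoff in 4 years is discounted by δ^4, so u(148) = δ^4·u(189) and δ^4 = u(148)/u(189).
Since u(x) = x^0.75, δ^4 = (148/189)^0.75 = 0.78307^0.75 = 0.83243.
So δ = 0.83243^(1/4) ≈ 0.9552.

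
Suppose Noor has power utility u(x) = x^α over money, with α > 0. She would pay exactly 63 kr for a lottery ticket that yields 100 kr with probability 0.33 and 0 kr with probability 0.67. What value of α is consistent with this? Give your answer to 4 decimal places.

α ≈ 2.3995

Since u(0) = 0, the lottery's EU is 0.33·100^α.
Setting u(63) equal to that: 63^α = 0.33·100^α ⇒ (63/100)^α = 0.33.
α = ln(0.33) / ln(63/100) = -1.1086626/-0.4620355 ≈ 2.3995.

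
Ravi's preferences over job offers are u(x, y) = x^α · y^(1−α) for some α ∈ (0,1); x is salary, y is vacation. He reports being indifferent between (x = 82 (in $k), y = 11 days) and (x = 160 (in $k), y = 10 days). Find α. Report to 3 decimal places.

The Cobb–Douglas utilities coincide, so 82^α·11^(1−α) = 160^α·10^(1−α).
(82/160)^α = (10/11)^(1−α); take logs: α·ln(82/160) = (1−α)·ln(10/11), i.e. α·-0.668455 = (1−α)·-0.095310.
Thus α·(-0.763765) = -0.095310, so α = -0.095310/-0.763765 ≈ 0.125.

α ≈ 0.125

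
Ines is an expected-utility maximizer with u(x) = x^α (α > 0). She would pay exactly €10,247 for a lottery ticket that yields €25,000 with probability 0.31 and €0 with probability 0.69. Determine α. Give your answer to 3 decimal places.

α ≈ 1.313

EU(lottery) = 0.31·25000^α + 0.69·0 = 0.31·25000^α.
Indifference: 10247^α = 0.31·25000^α, so (10247/25000)^α = 0.31.
Taking logs: α·ln(10247/25000) = ln(0.31), so α = -1.171183 / -0.891891 ≈ 1.313.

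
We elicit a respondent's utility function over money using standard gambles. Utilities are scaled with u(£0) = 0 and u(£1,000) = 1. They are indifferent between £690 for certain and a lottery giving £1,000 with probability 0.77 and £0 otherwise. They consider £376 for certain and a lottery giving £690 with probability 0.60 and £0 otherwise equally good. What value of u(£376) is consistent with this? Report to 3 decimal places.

The first gamble pins u(£690): it must equal 0.77·1 + 0.23·0 = 0.77.
Chaining: u(£376) = 0.60·0.77 + 0.40·0.00 = 0.4620.

0.462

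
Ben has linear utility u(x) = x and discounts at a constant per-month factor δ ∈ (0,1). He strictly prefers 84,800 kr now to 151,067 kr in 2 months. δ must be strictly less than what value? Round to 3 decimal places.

Under u(x) = x this choice says 84800 > δ^2·151067.
So δ^2 < 84800/151067 = 0.56134; taking the square root of both positive sides preserves the inequality.
δ < (84800/151067)^(1/2) ≈ 0.749.

δ < 0.749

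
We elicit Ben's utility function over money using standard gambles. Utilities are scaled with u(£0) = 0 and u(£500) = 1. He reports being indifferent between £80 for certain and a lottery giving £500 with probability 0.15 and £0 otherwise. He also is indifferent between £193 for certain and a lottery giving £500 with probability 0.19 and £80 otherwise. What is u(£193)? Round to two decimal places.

First, u(£80) = 0.15·u(£500) + 0.85·u(£0) = 0.15.
The second indifference gives u(£193) = 0.19·u(£500) + 0.81·u(£80) = 0.19·1.00 + 0.81·0.15 = 0.3115.

0.31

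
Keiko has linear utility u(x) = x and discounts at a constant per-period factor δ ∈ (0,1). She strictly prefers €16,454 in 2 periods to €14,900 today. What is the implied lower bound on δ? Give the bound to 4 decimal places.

Comparing present values: 14900 < δ^2·16454.
Dividing by 16454: δ^2 > 0.90555. Both sides are positive, so the square root keeps the direction.
δ > (14900/16454)^(1/2) ≈ 0.9516.

δ > 0.9516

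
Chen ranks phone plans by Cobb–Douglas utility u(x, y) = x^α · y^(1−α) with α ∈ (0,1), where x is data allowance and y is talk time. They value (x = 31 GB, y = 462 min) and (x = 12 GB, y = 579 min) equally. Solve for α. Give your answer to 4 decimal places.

The Cobb–Douglas utilities coincide, so 31^α·462^(1−α) = 12^α·579^(1−α).
Rearrange to (31/12)^α = (579/462)^(1−α) and take logs: α·0.9490806 = (1−α)·0.2257376.
So α/(1−α) = (0.2257376)/(0.9490806) = 0.2378487, and α = 0.2378487/1.2378487 ≈ 0.1921.

α ≈ 0.1921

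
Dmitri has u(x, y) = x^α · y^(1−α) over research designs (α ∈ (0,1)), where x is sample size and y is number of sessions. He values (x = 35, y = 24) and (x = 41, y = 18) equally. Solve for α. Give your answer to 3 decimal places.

The Cobb–Douglas utilities coincide, so 35^α·24^(1−α) = 41^α·18^(1−α).
(35/41)^α = (18/24)^(1−α); take logs: α·ln(35/41) = (1−α)·ln(18/24), i.e. α·-0.158224 = (1−α)·-0.287682.
With A = -0.158224 and B = -0.287682: α·A = (1−α)·B, so α = B/(A+B) = -0.287682/-0.445906 ≈ 0.645.

α ≈ 0.645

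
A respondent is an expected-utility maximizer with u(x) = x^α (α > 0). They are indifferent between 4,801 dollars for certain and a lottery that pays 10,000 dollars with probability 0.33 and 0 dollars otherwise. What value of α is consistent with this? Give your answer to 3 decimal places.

α ≈ 1.511

EU(lottery) = 0.33·10000^α + 0.67·0 = 0.33·10000^α.
Indifference: 4801^α = 0.33·10000^α, so (4801/10000)^α = 0.33.
Take logs: α = ln 0.33 / ln(4801/10000) ≈ 1.51093.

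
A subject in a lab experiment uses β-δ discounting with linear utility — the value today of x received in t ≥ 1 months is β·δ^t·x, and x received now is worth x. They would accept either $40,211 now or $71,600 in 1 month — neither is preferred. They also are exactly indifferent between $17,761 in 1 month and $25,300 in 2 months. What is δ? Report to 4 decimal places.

From the later pair, β·δ^1·17761 = β·δ^2·25300; dividing through, δ = 17761/25300 = 0.70202.

δ ≈ 0.7020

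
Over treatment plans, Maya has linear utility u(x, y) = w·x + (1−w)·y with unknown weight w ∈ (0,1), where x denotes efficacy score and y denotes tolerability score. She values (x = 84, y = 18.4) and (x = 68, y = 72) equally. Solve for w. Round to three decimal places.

Indifference: w·84 + (1−w)·18.4 = w·68 + (1−w)·72.
Collecting terms: w·16 = (1−w)·53.6.
The marginal rate of substitution is 53.6/16, so w = 53.6/(16+53.6) = 0.770.

w = 0.770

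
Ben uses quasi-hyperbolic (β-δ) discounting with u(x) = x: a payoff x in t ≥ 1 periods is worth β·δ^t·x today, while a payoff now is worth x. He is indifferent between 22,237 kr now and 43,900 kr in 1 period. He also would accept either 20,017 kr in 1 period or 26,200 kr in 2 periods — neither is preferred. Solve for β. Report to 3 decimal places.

The second indifference involves only future payoffs, so β cancels: β·δ^1·20017 = β·δ^2·26200, giving δ = 20017/26200 = 0.76401.
Now use the now-vs-future pair: 22237 = β·δ·43900 gives β = 22237/(0.76401·43900) ≈ 0.663.

β ≈ 0.663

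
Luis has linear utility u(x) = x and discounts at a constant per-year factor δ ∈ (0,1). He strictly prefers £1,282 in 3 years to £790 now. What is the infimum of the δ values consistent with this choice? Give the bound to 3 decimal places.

δ > 0.851

Under u(x) = x this choice says 790 < δ^3·1282.
Hence δ^3 > 790/1282 = 0.61622, and x ↦ x^(1/3) is increasing on (0,∞).
δ > 0.61622^(1/3) = 0.851.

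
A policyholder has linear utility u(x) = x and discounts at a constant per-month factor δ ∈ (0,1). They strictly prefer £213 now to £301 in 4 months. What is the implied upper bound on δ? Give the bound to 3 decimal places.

δ < 0.917

Under u(x) = x this choice says 213 > δ^4·301.
So δ^4 < 213/301 = 0.70764; taking the 4th root of both positive sides preserves the inequality.
δ < (213/301)^(1/4) ≈ 0.917.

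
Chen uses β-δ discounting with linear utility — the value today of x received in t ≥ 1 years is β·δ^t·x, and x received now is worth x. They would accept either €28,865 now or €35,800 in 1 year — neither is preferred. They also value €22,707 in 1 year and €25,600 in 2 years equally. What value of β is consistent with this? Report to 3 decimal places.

From the later pair, β·δ^1·22707 = β·δ^2·25600; dividing through, δ = 22707/25600 = 0.88699.
Now use the now-vs-future pair: 28865 = β·δ·35800 gives β = 28865/(0.88699·35800) ≈ 0.909.

β ≈ 0.909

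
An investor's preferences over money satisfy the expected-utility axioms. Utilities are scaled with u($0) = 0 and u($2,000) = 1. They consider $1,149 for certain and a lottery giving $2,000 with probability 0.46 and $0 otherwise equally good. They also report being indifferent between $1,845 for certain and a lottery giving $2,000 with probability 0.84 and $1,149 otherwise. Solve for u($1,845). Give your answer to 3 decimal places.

0.914

From the first indifference, u($1,149) = 0.46·u($2,000) + 0.54·u($0) = 0.46·1 + 0.54·0 = 0.46.
The second indifference gives u($1,845) = 0.84·u($2,000) + 0.16·u($1,149) = 0.84·1.00 + 0.16·0.46 = 0.9136.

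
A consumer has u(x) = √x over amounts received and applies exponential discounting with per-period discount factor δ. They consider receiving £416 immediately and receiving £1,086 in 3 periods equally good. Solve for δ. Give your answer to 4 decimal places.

The payoff in 3 periods is discounted by δ^3, so u(416) = δ^3·u(1086) and δ^3 = u(416)/u(1086).
With u(x) = √x: δ^3 = √416/√1086 = √(416/1086) = 0.61892.
So δ = 0.61892^(1/3) ≈ 0.8522.

δ ≈ 0.8522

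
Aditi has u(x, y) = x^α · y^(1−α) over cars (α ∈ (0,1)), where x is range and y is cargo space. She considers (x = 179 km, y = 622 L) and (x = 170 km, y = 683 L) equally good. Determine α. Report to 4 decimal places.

α ≈ 0.6446

Set the two utilities equal: 179^α·622^(1−α) = 170^α·683^(1−α).
(179/170)^α = (683/622)^(1−α); take logs: α·ln(179/170) = (1−α)·ln(683/622), i.e. α·0.0515874 = (1−α)·0.0935548.
Thus α·(0.1451422) = 0.0935548, so α = 0.0935548/0.1451422 ≈ 0.6446.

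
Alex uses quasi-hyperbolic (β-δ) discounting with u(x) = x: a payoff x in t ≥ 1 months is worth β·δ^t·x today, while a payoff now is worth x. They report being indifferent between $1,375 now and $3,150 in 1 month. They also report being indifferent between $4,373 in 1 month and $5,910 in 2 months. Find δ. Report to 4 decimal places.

Both payoffs in the second observation are in the future, so β drops out: δ^1·4373 = δ^2·5910 ⇒ δ = 4373/5910 = 0.73993.

δ ≈ 0.7399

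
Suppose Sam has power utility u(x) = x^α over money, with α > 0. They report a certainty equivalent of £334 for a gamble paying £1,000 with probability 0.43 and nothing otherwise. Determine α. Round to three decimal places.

α ≈ 0.770

EU(lottery) = 0.43·1000^α + 0.57·0 = 0.43·1000^α.
Indifference: 334^α = 0.43·1000^α, so (334/1000)^α = 0.43.
α = ln(0.43) / ln(334/1000) = -0.843970/-1.096614 ≈ 0.770.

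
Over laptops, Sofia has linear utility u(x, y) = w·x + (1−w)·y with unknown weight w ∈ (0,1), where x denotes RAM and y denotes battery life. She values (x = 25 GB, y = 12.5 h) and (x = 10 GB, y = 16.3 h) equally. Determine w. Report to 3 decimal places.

w = 0.202

Indifference: w·25 + (1−w)·12.5 = w·10 + (1−w)·16.3.
w·(25−10) = (1−w)·(16.3−12.5), i.e. w·15 = (1−w)·3.8.
Hence w = 3.8/(15+3.8) = 3.8/18.8 = 0.202.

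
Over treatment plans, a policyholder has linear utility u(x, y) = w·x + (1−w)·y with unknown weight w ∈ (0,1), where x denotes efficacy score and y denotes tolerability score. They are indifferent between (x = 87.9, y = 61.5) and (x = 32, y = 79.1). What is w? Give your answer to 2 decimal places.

u(87.9,61.5) = u(32,79.1) means w·87.9 + (1−w)·61.5 = w·32 + (1−w)·79.1.
Collecting terms: w·55.9 = (1−w)·17.6.
So w/(1−w) = 17.6/55.9 = 0.3148, giving w = 17.6/(55.9+17.6) = 0.24.

w = 0.24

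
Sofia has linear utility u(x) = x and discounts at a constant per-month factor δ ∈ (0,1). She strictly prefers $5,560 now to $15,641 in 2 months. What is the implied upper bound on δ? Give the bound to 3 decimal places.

The preference means 5560 > δ^2·15641.
Hence δ^2 < 5560/15641 = 0.35548, and x ↦ x^(1/2) is increasing on (0,∞).
δ < (5560/15641)^(1/2) ≈ 0.596.

δ < 0.596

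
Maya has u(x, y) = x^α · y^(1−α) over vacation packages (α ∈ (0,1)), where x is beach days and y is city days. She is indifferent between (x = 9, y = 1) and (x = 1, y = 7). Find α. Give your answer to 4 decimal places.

Set the two utilities equal: 9^α·1^(1−α) = 1^α·7^(1−α).
Rearrange to (9/1)^α = (7/1)^(1−α) and take logs: α·2.1972246 = (1−α)·1.9459101.
So α/(1−α) = (1.9459101)/(2.1972246) = 0.8856218, and α = 0.8856218/1.8856218 ≈ 0.4697.

α ≈ 0.4697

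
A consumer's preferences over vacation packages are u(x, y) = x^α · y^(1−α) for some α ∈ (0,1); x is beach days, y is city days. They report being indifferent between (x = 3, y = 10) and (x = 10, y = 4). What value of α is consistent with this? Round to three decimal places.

Indifference: 3^α · 10^(1−α) = 10^α · 4^(1−α).
Taking logs: α·ln 3 + (1−α)·ln 10 = α·ln 10 + (1−α)·ln 4, i.e. α·-1.203973 = (1−α)·-0.916291.
Thus α·(-2.120264) = -0.916291, so α = -0.916291/-2.120264 ≈ 0.432.

α ≈ 0.432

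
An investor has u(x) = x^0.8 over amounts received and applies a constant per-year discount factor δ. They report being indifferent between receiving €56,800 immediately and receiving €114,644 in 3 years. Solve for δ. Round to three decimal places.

δ ≈ 0.829

Equating discounted utilities: u(56800) = δ^3·u(114644) ⇒ δ^3 = u(56800)/u(114644).
With u(x) = x^0.8: δ^3 = 56800^0.8/114644^0.8 = (56800/114644)^0.8 = 0.57016.
Taking the cube root: δ = 0.57016^(1/3) ≈ 0.829.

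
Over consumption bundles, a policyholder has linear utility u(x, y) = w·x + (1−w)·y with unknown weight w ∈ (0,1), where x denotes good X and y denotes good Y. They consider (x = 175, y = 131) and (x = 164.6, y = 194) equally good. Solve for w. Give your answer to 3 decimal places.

w = 0.858

Equating utilities: w·175 + (1−w)·131 = w·164.6 + (1−w)·194.
Collecting terms: w·10.4 = (1−w)·63.
Hence w = 63/(10.4+63) = 63/73.4 = 0.858.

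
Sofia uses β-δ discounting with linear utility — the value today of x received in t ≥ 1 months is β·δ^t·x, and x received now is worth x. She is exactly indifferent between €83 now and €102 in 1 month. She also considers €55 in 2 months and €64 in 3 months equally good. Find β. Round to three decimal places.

β ≈ 0.947

The second indifference involves only future payoffs, so β cancels: β·δ^2·55 = β·δ^3·64, giving δ = 55/64 = 0.85938.
Substituting δ into 83 = β·δ·102: β = 83/(87.656) ≈ 0.947.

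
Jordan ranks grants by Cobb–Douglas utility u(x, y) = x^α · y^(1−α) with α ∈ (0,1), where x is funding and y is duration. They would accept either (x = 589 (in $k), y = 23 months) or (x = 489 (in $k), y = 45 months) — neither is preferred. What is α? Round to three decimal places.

The Cobb–Douglas utilities coincide, so 589^α·23^(1−α) = 489^α·45^(1−α).
(589/489)^α = (45/23)^(1−α); take logs: α·ln(589/489) = (1−α)·ln(45/23), i.e. α·0.186064 = (1−α)·0.671168.
With A = 0.186064 and B = 0.671168: α·A = (1−α)·B, so α = B/(A+B) = 0.671168/0.857232 ≈ 0.783.

α ≈ 0.783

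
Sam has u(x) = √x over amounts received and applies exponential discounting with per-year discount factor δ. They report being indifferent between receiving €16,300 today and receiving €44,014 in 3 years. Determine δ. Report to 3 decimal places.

Indifference means u(16300) = δ^3 · u(44014), so δ^3 = u(16300)/u(44014).
Since u(x) = √x, δ^3 = √(16300/44014) = 0.60855.
So δ = 0.60855^(1/3) ≈ 0.847.

δ ≈ 0.847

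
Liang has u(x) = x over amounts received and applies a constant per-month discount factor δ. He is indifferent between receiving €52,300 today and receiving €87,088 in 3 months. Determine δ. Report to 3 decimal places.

The payoff in 3 months is discounted by δ^3, so u(52300) = δ^3·u(87088) and δ^3 = u(52300)/u(87088).
With u(x) = x: δ^3 = 52300/87088 = 0.60054.
Hence δ = (0.60054)^(1/3) = 0.84369.

δ ≈ 0.844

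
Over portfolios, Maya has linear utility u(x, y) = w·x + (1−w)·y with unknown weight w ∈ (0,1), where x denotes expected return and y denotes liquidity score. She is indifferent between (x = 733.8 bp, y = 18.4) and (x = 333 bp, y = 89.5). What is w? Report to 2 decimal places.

w = 0.15

Equating utilities: w·733.8 + (1−w)·18.4 = w·333 + (1−w)·89.5.
Rearranging, 400.8·w − 71.1·(1−w) = 0.
Hence w = 71.1/(400.8+71.1) = 71.1/471.9 = 0.15.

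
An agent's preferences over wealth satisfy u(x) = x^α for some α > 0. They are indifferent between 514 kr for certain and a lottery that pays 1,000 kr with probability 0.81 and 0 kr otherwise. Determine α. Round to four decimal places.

The lottery's expected utility is 0.81·u(1000) + 0.19·u(0) = 0.81·1000^α (since u(0) = 0 for α > 0).
Indifference: 514^α = 0.81·1000^α, so (514/1000)^α = 0.81.
α = ln(0.81) / ln(514/1000) = -0.2107210/-0.6655320 ≈ 0.3166.

α ≈ 0.3166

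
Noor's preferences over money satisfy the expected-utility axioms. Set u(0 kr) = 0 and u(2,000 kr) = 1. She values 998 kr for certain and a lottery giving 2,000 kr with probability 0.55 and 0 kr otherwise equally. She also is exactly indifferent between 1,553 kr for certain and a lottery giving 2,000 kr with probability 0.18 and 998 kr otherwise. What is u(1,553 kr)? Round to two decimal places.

From the first indifference, u(998 kr) = 0.55·u(2,000 kr) + 0.45·u(0 kr) = 0.55·1 + 0.45·0 = 0.55.
Then u(1,553 kr) = 0.18·u(2,000 kr) + 0.82·u(998 kr) = 0.18·1.00 + 0.82·0.55 = 0.6310.

0.63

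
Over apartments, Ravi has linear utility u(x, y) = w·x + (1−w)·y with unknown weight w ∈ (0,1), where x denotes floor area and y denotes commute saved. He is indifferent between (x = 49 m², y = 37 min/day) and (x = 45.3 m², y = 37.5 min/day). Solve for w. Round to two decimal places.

w = 0.12

Indifference: w·49 + (1−w)·37 = w·45.3 + (1−w)·37.5.
w·(49−45.3) = (1−w)·(37.5−37), i.e. w·3.7 = (1−w)·0.5.
The marginal rate of substitution is 0.5/3.7, so w = 0.5/(3.7+0.5) = 0.12.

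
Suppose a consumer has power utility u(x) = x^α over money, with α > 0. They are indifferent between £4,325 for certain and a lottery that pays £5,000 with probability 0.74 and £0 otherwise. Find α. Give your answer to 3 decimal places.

EU(lottery) = 0.74·5000^α + 0.26·0 = 0.74·5000^α.
Indifference: 4325^α = 0.74·5000^α, so (4325/5000)^α = 0.74.
Take logs: α = ln 0.74 / ln(4325/5000) ≈ 2.07622.

α ≈ 2.076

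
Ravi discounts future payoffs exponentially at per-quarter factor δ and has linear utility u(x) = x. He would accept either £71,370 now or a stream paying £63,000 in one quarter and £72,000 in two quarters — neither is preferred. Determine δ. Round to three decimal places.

Equating present values: 71370 = 63000δ + 72000δ².
So 72000δ² + 63000δ − 71370 = 0.
δ = (−63000 + √(63000² + 4·72000·71370)) / (2·72000) = (−63000 + √24523560000.00) / 144000 ≈ 0.650.

δ ≈ 0.650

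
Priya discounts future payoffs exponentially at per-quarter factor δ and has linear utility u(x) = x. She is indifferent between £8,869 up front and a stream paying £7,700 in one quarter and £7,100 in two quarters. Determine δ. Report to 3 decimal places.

δ ≈ 0.700

Present value of the stream is 7700·δ + 7100·δ². Indifference gives 7700δ + 7100δ² = 8869.
That is, 7100δ² + 7700δ − 8869 = 0, a quadratic in δ.
δ = (−7700 + √(7700² + 4·7100·8869)) / (2·7100) = (−7700 + √311169600.00) / 14200 ≈ 0.700.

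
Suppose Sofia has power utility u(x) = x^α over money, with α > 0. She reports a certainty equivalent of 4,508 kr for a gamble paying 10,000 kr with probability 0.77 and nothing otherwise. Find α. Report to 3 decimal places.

α ≈ 0.328

Since u(0) = 0, the lottery's EU is 0.77·10000^α.
Equating: 4508^α = 0.77·10000^α, i.e. 0.4508^α = 0.77.
Take logs: α = ln 0.77 / ln(4508/10000) ≈ 0.32805.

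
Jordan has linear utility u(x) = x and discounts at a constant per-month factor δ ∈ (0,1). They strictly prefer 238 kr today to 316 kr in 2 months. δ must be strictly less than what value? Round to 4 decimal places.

Comparing present values: 238 > δ^2·316.
So δ^2 < 238/316 = 0.75316; taking the square root of both positive sides preserves the inequality.
δ < (238/316)^(1/2) ≈ 0.8679.

δ < 0.8679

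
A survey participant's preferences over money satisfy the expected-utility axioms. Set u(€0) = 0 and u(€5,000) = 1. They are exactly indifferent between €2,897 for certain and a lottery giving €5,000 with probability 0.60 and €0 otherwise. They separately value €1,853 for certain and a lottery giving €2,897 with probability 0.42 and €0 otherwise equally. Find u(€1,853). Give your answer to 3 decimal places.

The first gamble pins u(€2,897): it must equal 0.60·1 + 0.40·0 = 0.60.
The second indifference gives u(€1,853) = 0.42·u(€2,897) + 0.58·u(€0) = 0.42·0.60 + 0.58·0.00 = 0.2520.

0.252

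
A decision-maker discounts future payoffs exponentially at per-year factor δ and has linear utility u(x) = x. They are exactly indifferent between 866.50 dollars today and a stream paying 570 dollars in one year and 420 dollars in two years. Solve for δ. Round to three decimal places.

Present value of the stream is 570·δ + 420·δ². Indifference gives 570δ + 420δ² = 866.50.
So 420δ² + 570δ − 866.50 = 0.
The positive root is δ = [−570 + √(570² + 4·420·866.50)] / (2·420) = (−570 + 1334.399)/840 ≈ 0.910.

δ ≈ 0.910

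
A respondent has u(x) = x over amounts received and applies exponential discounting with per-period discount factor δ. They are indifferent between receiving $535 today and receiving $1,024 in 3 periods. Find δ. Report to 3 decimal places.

Indifference means u(535) = δ^3 · u(1024), so δ^3 = u(535)/u(1024).
With u(x) = x: δ^3 = 535/1024 = 0.52246.
Hence δ = (0.52246)^(1/3) = 0.80541.

δ ≈ 0.805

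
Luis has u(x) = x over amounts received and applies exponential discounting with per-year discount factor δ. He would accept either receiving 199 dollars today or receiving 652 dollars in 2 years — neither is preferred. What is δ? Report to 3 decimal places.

The payoff in 2 years is discounted by δ^2, so u(199) = δ^2·u(652) and δ^2 = u(199)/u(652).
With u(x) = x: δ^2 = 199/652 = 0.30521.
Taking the square root: δ = 0.30521^(1/2) ≈ 0.552.

δ ≈ 0.552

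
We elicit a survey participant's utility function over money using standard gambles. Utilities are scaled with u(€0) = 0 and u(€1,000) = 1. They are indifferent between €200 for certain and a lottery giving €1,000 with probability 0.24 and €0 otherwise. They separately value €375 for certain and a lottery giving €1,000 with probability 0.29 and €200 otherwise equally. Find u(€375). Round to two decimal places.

The first gamble pins u(€200): it must equal 0.24·1 + 0.76·0 = 0.24.
The second indifference gives u(€375) = 0.29·u(€1,000) + 0.71·u(€200) = 0.29·1.00 + 0.71·0.24 = 0.4604.

0.46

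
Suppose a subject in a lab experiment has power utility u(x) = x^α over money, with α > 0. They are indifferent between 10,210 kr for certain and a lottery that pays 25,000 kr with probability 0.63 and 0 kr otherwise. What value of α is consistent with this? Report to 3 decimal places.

The lottery's expected utility is 0.63·u(25000) + 0.37·u(0) = 0.63·25000^α (since u(0) = 0 for α > 0).
Indifference: 10210^α = 0.63·25000^α, so (10210/25000)^α = 0.63.
α = ln(0.63) / ln(10210/25000) = -0.462035/-0.895508 ≈ 0.516.

α ≈ 0.516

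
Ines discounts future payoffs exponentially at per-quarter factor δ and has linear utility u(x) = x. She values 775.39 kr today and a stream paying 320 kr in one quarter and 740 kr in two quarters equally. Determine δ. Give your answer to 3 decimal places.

Equating present values: 775.39 = 320δ + 740δ².
Rearranged: 740δ² + 320δ − 775.39 = 0.
δ = (−320 + √(320² + 4·740·775.39)) / (2·740) = (−320 + √2397554.40) / 1480 ≈ 0.830.

δ ≈ 0.830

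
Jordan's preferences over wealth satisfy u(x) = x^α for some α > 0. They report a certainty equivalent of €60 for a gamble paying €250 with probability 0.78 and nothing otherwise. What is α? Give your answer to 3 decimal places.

α ≈ 0.174

Since u(0) = 0, the lottery's EU is 0.78·250^α.
Indifference: 60^α = 0.78·250^α, so (60/250)^α = 0.78.
Taking logs: α·ln(60/250) = ln(0.78), so α = -0.248461 / -1.427116 ≈ 0.174.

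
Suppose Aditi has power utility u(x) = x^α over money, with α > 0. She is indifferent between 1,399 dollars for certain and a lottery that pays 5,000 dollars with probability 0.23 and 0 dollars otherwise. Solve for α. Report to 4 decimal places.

EU(lottery) = 0.23·5000^α + 0.77·0 = 0.23·5000^α.
Equating: 1399^α = 0.23·5000^α, i.e. 0.2798^α = 0.23.
Taking logs: α·ln(1399/5000) = ln(0.23), so α = -1.4696760 / -1.2736802 ≈ 1.1539.

α ≈ 1.1539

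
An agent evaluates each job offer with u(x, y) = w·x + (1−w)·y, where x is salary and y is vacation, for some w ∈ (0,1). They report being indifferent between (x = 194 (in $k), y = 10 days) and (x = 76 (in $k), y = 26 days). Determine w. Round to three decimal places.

Indifference: w·194 + (1−w)·10 = w·76 + (1−w)·26.
w·(194−76) = (1−w)·(26−10), i.e. w·118 = (1−w)·16.
Hence w = 16/(118+16) = 16/134 = 0.119.

w = 0.119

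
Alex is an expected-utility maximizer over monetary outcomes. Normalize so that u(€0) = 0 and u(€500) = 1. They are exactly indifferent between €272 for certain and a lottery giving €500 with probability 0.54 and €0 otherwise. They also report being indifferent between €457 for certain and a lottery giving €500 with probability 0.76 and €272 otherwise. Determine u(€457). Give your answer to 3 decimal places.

From the first indifference, u(€272) = 0.54·u(€500) + 0.46·u(€0) = 0.54·1 + 0.46·0 = 0.54.
Chaining: u(€457) = 0.76·1.00 + 0.24·0.54 = 0.8896.

0.890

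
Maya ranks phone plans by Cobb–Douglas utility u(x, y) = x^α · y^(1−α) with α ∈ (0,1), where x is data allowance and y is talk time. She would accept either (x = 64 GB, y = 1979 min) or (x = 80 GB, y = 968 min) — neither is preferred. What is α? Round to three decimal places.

Set the two utilities equal: 64^α·1979^(1−α) = 80^α·968^(1−α).
Rearrange to (64/80)^α = (968/1979)^(1−α) and take logs: α·-0.223144 = (1−α)·-0.715115.
With A = -0.223144 and B = -0.715115: α·A = (1−α)·B, so α = B/(A+B) = -0.715115/-0.938259 ≈ 0.762.

α ≈ 0.762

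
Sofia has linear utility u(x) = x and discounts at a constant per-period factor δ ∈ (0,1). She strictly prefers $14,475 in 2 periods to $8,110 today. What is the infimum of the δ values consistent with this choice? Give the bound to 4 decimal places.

Under u(x) = x this choice says 8110 < δ^2·14475.
Hence δ^2 > 8110/14475 = 0.56028, and x ↦ x^(1/2) is increasing on (0,∞).
δ > 0.56028^(1/2) = 0.7485.

δ > 0.7485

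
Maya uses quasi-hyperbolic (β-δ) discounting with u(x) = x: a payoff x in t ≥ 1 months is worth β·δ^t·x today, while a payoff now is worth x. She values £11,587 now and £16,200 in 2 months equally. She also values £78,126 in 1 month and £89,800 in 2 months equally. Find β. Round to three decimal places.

β ≈ 0.945

From the later pair, β·δ^1·78126 = β·δ^2·89800; dividing through, δ = 78126/89800 = 0.87000.
Now use the now-vs-future pair: 11587 = β·δ^2·16200 gives β = 11587/(0.75690·16200) ≈ 0.945.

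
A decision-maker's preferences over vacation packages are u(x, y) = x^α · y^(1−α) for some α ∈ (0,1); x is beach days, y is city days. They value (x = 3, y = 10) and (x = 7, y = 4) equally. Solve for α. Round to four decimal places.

Indifference: 3^α · 10^(1−α) = 7^α · 4^(1−α).
(3/7)^α = (4/10)^(1−α); take logs: α·ln(3/7) = (1−α)·ln(4/10), i.e. α·-0.8472979 = (1−α)·-0.9162907.
With A = -0.8472979 and B = -0.9162907: α·A = (1−α)·B, so α = B/(A+B) = -0.9162907/-1.7635886 ≈ 0.5196.

α ≈ 0.5196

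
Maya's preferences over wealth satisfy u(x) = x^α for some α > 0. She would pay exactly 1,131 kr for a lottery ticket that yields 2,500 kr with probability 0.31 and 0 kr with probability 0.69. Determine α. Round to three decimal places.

α ≈ 1.477

The lottery's expected utility is 0.31·u(2500) + 0.69·u(0) = 0.31·2500^α (since u(0) = 0 for α > 0).
Setting u(1131) equal to that: 1131^α = 0.31·2500^α ⇒ (1131/2500)^α = 0.31.
Take logs: α = ln 0.31 / ln(1131/2500) ≈ 1.47655.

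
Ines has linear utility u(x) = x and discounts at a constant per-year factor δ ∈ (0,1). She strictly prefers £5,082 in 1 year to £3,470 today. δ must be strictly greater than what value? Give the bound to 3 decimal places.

Under u(x) = x this choice says 3470 < δ·5082.
Dividing through by 5082 gives δ > 0.68280.

δ > 0.683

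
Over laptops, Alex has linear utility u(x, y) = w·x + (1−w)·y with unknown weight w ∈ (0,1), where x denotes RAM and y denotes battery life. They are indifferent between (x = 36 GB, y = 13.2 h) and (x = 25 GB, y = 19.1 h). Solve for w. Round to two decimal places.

w = 0.35

Equating utilities: w·36 + (1−w)·13.2 = w·25 + (1−w)·19.1.
w·(36−25) = (1−w)·(19.1−13.2), i.e. w·11 = (1−w)·5.9.
The marginal rate of substitution is 5.9/11, so w = 5.9/(11+5.9) = 0.35.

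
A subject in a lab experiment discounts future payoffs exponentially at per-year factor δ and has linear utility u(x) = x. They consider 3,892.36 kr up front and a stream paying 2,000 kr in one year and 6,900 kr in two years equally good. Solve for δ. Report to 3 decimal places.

Present value of the stream is 2000·δ + 6900·δ². Indifference gives 2000δ + 6900δ² = 3892.36.
Rearranged: 6900δ² + 2000δ − 3892.36 = 0.
By the quadratic formula (taking the positive root), δ = (−2000 + √111429136.00) / 13800 ≈ 0.620.

δ ≈ 0.620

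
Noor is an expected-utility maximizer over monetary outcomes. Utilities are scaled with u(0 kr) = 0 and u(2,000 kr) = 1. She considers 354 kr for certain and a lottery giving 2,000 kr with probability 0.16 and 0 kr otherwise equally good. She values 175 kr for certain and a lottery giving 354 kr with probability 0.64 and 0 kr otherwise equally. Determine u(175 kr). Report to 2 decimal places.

First, u(354 kr) = 0.16·u(2,000 kr) + 0.84·u(0 kr) = 0.16.
Chaining: u(175 kr) = 0.64·0.16 + 0.36·0.00 = 0.1024.

0.10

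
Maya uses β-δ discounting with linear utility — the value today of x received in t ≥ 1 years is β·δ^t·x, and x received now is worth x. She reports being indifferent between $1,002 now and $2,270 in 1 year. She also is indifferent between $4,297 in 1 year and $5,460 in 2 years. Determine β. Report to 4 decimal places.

β ≈ 0.5609

From the later pair, β·δ^1·4297 = β·δ^2·5460; dividing through, δ = 4297/5460 = 0.78700.
Substituting δ into 1002 = β·δ·2270: β = 1002/(1786.482) ≈ 0.5609.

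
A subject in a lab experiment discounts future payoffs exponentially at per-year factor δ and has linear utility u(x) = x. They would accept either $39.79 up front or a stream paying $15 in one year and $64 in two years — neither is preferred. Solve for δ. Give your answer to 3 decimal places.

The stream is worth 15δ + 64δ² today, so 15δ + 64δ² = 39.79.
So 64δ² + 15δ − 39.79 = 0.
By the quadratic formula (taking the positive root), δ = (−15 + √10411.24) / 128 ≈ 0.680.

δ ≈ 0.680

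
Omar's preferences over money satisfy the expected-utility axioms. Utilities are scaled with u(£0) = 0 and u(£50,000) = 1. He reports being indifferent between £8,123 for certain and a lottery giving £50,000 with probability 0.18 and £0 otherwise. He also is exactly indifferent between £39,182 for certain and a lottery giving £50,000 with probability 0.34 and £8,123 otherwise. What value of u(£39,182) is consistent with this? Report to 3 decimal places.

From the first indifference, u(£8,123) = 0.18·u(£50,000) + 0.82·u(£0) = 0.18·1 + 0.82·0 = 0.18.
The second indifference gives u(£39,182) = 0.34·u(£50,000) + 0.66·u(£8,123) = 0.34·1.00 + 0.66·0.18 = 0.4588.

0.459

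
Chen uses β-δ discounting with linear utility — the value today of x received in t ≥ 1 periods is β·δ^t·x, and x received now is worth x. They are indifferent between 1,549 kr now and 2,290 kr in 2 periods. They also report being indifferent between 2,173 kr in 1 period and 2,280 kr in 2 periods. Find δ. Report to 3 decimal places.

The second indifference involves only future payoffs, so β cancels: β·δ^1·2173 = β·δ^2·2280, giving δ = 2173/2280 = 0.95307.

δ ≈ 0.953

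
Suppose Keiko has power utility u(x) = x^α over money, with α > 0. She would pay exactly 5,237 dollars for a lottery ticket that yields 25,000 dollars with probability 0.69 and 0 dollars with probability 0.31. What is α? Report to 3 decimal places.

α ≈ 0.237

Since u(0) = 0, the lottery's EU is 0.69·25000^α.
Equating: 5237^α = 0.69·25000^α, i.e. 0.2095^α = 0.69.
Take logs: α = ln 0.69 / ln(5237/25000) ≈ 0.23739.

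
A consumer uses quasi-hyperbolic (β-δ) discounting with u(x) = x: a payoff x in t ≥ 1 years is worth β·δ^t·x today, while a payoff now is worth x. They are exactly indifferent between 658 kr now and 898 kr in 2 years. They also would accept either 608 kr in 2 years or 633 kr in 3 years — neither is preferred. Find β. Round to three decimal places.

β ≈ 0.794

The second indifference involves only future payoffs, so β cancels: β·δ^2·608 = β·δ^3·633, giving δ = 608/633 = 0.96051.
Now use the now-vs-future pair: 658 = β·δ^2·898 gives β = 658/(0.92257·898) ≈ 0.794.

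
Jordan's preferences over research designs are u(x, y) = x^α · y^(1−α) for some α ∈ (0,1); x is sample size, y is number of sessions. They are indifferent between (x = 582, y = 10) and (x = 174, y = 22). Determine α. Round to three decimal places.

The Cobb–Douglas utilities coincide, so 582^α·10^(1−α) = 174^α·22^(1−α).
(582/174)^α = (22/10)^(1−α); take logs: α·ln(582/174) = (1−α)·ln(22/10), i.e. α·1.207415 = (1−α)·0.788457.
Thus α·(1.995872) = 0.788457, so α = 0.788457/1.995872 ≈ 0.395.

α ≈ 0.395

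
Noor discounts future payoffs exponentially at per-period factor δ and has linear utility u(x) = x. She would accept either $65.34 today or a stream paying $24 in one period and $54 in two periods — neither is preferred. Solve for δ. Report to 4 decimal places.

δ ≈ 0.9000

The stream is worth 24δ + 54δ² today, so 24δ + 54δ² = 65.34.
So 54δ² + 24δ − 65.34 = 0.
By the quadratic formula (taking the positive root), δ = (−24 + √14689.44) / 108 ≈ 0.9000.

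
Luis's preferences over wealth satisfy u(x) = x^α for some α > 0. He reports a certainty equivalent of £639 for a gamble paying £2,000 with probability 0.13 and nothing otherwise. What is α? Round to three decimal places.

EU(lottery) = 0.13·2000^α + 0.87·0 = 0.13·2000^α.
Setting u(639) equal to that: 639^α = 0.13·2000^α ⇒ (639/2000)^α = 0.13.
Take logs: α = ln 0.13 / ln(639/2000) ≈ 1.78810.

α ≈ 1.788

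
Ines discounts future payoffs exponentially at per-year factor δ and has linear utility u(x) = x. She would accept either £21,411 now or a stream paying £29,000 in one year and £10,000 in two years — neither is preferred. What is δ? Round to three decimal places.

Present value of the stream is 29000·δ + 10000·δ². Indifference gives 29000δ + 10000δ² = 21411.
Rearranged: 10000δ² + 29000δ − 21411 = 0.
The positive root is δ = [−29000 + √(29000² + 4·10000·21411)] / (2·10000) = (−29000 + 41200.000)/20000 ≈ 0.610.

δ ≈ 0.610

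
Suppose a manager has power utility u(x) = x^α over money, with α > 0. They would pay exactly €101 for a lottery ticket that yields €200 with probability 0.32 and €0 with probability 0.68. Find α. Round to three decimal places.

α ≈ 1.668

Since u(0) = 0, the lottery's EU is 0.32·200^α.
Setting u(101) equal to that: 101^α = 0.32·200^α ⇒ (101/200)^α = 0.32.
Take logs: α = ln 0.32 / ln(101/200) ≈ 1.66780.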